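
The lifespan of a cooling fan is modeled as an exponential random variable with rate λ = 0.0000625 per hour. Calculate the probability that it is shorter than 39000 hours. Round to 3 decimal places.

P(X ≤ 39000) = 1 − e^(−λ·39000) = 1 − e^(−2.4375) ≈ 0.913.

0.913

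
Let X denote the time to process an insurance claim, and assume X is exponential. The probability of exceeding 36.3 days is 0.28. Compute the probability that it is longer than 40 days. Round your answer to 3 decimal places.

0.246

e^(−λ·36.3) = 0.28 ⇒ λ = −ln(0.28)/36.3 = 0.0350679.
P(X > 40) = e^(−0.0350679·40) = e^(−1.4027) ≈ 0.246.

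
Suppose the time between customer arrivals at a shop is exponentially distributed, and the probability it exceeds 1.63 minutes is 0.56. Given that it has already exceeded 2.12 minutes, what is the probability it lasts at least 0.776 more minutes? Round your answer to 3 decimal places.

0.759

From e^(−λ·1.63) = 0.56, λ = −ln(0.56)/1.63 = 0.355717.
Memoryless: P(X > 2.12+0.776 | X > 2.12) = P(X > 0.776) = e^(−0.355717·0.776) ≈ 0.759.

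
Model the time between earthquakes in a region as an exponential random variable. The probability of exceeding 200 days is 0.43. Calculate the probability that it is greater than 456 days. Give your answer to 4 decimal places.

0.1460

e^(−λ·200) = 0.43 ⇒ λ = −ln(0.43)/200 = 0.00421985.
P(X > 456) = e^(−0.00421985·456) = e^(−1.9243) ≈ 0.1460.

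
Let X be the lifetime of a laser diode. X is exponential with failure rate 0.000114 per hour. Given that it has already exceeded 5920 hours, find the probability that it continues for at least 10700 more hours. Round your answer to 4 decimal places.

P(X > s+t | X > s) = e^(−λ(s+t))/e^(−λs) = e^(−λt), independent of s = 5920.
P(X > 10700) = e^(−1.2198) ≈ 0.2953.

0.2953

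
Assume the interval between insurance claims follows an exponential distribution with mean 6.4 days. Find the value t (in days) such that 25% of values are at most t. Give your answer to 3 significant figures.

1.84

The rate is λ = 1/6.4 = 0.15625 per day.
Set 1 − e^(−λt) = 0.25, so t = −ln(0.75)/λ = 0.28768/0.15625 ≈ 1.84117 days.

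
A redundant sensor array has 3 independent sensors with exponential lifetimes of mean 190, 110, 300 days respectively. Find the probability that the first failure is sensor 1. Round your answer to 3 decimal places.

0.298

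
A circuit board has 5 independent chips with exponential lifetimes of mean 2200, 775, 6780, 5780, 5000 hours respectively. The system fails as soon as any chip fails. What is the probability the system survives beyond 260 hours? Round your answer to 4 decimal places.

The first failure time is exponential with rate Σλ_i = 1/2200 + 1/775 + 1/6780 + 1/5780 + 1/5000 = 0.00226537 per hour.
P(min > 260) = e^(−0.00226537·260) = e^(−0.589) ≈ 0.5549.

0.5549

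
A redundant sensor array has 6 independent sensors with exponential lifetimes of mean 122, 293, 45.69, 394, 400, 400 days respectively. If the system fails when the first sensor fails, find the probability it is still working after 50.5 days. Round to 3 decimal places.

0.126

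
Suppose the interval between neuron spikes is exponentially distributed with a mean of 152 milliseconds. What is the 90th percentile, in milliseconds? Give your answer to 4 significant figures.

The rate is λ = 1/152 = 0.00657895 per millisecond.
Set 1 − e^(−λt) = 0.9, so t = −ln(0.1)/λ = 2.3026/0.00657895 ≈ 349.993 milliseconds.

350.0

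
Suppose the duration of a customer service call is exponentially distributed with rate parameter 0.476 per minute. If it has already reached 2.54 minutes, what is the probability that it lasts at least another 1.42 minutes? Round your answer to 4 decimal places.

The exponential is memoryless, so the remaining time is again Exp(λ): the condition X > 2.54 is irrelevant.
P(X > 1.42) = e^(−0.67592) ≈ 0.5087.

0.5087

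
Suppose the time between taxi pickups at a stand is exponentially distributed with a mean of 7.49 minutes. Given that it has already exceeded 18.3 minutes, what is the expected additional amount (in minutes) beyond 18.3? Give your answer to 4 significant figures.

The rate is λ = 1/7.49 = 0.133511 per minute.
By memorylessness, the remaining amount past any threshold is again Exp(λ) with mean 1/λ = 7.49 minutes.

7.490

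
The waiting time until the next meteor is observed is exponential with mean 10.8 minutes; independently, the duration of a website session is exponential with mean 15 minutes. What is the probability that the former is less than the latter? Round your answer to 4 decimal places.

0.5814

λ_1 = 1/10.8 = 0.0925926, λ_2 = 1/15 = 0.0666667.
For independent exponentials, P(the former < the latter) = λ_1/(λ_1+λ_2) = 0.0925926/0.159259 ≈ 0.5814.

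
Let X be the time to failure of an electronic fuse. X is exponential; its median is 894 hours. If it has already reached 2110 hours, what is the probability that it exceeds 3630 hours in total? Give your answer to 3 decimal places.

0.308

For an exponential, median = ln(2)/λ, so λ = ln 2 / 894 = 0.000775332 per hour.
The exponential is memoryless, so the remaining time is again Exp(λ): the condition X > 2110 is irrelevant.
P(X > 1520) = e^(−1.1785) ≈ 0.308.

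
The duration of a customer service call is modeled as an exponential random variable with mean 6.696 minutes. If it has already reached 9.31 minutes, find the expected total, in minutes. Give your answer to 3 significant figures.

The rate is λ = 1/6.696 = 0.149343 per minute.
By memorylessness, E[X | X > 9.31] = 9.31 + 1/λ = 9.31 + 6.696 = 16.006 minutes.

16.0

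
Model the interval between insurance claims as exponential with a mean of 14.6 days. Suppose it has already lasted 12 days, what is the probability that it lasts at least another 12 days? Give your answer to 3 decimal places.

0.440

The rate is λ = 1/14.6 = 0.0684932 per day.
P(X > s+t | X > s) = e^(−λ(s+t))/e^(−λs) = e^(−λt), independent of s = 12.
P(X > 12) = e^(−0.82192) ≈ 0.440.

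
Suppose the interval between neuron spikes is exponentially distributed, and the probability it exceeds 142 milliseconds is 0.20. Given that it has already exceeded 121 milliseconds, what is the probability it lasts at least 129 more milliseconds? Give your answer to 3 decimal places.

0.232

From e^(−λ·142) = 0.20, λ = −ln(0.20)/142 = 0.0113341.
Memoryless: P(X > 121+129 | X > 121) = P(X > 129) = e^(−0.0113341·129) ≈ 0.232.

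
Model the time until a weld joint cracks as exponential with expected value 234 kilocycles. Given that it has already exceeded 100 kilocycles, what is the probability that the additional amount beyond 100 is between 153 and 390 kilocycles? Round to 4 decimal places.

The rate is λ = 1/234 = 0.0042735 per kilocycle.
Memoryless: the residual past 100 is again Exp(λ).
P(153 < residual < 390) = e^(−λ·153) − e^(−λ·390) = 0.52004 − 0.18888 ≈ 0.3312.

0.3312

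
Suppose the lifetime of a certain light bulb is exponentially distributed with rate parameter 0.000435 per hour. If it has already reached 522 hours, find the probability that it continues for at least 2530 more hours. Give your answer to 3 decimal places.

0.333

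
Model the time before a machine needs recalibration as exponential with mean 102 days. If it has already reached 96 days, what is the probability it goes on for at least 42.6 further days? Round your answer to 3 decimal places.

0.659

The rate is λ = 1/102 = 0.00980392 per day.
By the memoryless property, P(X > 96+42.6 | X > 96) = P(X > 42.6).
P(X > 42.6) = e^(−0.41765) ≈ 0.659.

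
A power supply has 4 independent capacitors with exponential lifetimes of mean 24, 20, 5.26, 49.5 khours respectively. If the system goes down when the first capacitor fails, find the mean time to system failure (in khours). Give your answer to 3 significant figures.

The first failure time is exponential with rate Σλ_i = 1/24 + 1/20 + 1/5.26 + 1/49.5 = 0.301983 per khour.
E[min] = 1/Σλ = 1/0.301983 = 3.31145 khours.

3.31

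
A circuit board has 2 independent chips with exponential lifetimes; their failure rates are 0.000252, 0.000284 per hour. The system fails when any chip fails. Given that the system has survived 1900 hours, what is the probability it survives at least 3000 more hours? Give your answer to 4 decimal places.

0.2003

Time to first failure ~ Exp(Σλ) with Σλ = 0.000536.
By memorylessness, P(T > 1900+3000 | T > 1900) = P(T > 3000) = e^(−0.000536·3000) ≈ 0.2003.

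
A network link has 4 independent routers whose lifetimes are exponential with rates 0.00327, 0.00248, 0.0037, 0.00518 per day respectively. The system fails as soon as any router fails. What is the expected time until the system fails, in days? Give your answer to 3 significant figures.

The time to first failure is exponential with rate Σλ = 0.00327 + 0.00248 + 0.0037 + 0.00518 = 0.01463.
E[min] = 1/Σλ = 1/0.01463 = 68.3527 days.

68.4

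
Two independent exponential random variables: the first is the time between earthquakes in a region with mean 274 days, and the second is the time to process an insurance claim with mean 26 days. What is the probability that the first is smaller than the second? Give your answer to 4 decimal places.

0.0867

λ_1 = 1/274 = 0.00364964, λ_2 = 1/26 = 0.0384615.
For independent exponentials, P(the first < the second) = λ_1/(λ_1+λ_2) = 0.00364964/0.0421112 ≈ 0.0867.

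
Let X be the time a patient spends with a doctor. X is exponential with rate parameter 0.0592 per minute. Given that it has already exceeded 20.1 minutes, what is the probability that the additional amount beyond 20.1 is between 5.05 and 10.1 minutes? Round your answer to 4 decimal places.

Memoryless: the residual past 20.1 is again Exp(λ).
P(5.05 < residual < 10.1) = e^(−λ·5.05) − e^(−λ·10.1) = 0.74159 − 0.54995 ≈ 0.1916.

0.1916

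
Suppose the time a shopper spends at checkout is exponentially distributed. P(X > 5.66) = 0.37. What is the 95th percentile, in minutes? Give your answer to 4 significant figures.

17.05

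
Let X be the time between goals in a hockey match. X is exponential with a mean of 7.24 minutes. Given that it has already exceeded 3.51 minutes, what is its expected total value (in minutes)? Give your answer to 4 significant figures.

The rate is λ = 1/7.24 = 0.138122 per minute.
By memorylessness, E[X | X > 3.51] = 3.51 + 1/λ = 3.51 + 7.24 = 10.75 minutes.

10.75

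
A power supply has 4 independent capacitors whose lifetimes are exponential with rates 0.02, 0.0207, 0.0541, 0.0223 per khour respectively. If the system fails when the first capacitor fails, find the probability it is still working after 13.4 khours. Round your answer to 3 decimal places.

0.208

The time to first failure is exponential with rate Σλ = 0.02 + 0.0207 + 0.0541 + 0.0223 = 0.1171.
P(min > 13.4) = e^(−0.1171·13.4) = e^(−1.5691) ≈ 0.208.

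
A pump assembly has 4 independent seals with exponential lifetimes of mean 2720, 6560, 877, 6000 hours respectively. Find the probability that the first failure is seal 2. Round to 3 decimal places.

Rates: λ_i = 1/mean_i → 0.000367647, 0.000152439, 0.00114025, 0.000166667; Σλ = 0.001827.
P(seal 2 first) = λ_2/Σλ = 0.000152439/0.001827 ≈ 0.083.

0.083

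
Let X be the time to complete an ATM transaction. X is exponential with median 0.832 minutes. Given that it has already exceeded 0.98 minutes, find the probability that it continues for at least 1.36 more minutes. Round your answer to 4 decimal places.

0.3221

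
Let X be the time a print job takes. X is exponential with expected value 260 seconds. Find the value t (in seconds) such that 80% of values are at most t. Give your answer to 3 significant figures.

418

The rate is λ = 1/260 = 0.00384615 per second.
Set 1 − e^(−λt) = 0.8, so t = −ln(0.2)/λ = 1.6094/0.00384615 ≈ 418.454 seconds.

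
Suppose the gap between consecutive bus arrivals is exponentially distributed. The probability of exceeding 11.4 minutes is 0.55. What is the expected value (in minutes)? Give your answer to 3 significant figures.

e^(−λ·11.4) = 0.55 ⇒ λ = −ln(0.55)/11.4 = 0.0524418.
Mean = 1/λ = 19.0687 minutes.

19.1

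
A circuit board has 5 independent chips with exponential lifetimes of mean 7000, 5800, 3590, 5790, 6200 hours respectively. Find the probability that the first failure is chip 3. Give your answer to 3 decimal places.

Rates: λ_i = 1/mean_i → 0.000142857, 0.000172414, 0.000278552, 0.000172712, 0.00016129; Σλ = 0.000927824.
P(chip 3 first) = λ_3/Σλ = 0.000278552/0.000927824 ≈ 0.300.

0.300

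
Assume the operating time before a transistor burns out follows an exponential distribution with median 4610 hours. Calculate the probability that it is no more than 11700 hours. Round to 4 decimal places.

0.8278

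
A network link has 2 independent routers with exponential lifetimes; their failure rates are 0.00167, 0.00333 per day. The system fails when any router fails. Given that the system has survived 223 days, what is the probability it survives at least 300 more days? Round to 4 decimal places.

0.2231

Time to first failure ~ Exp(Σλ) with Σλ = 0.005.
By memorylessness, P(T > 223+300 | T > 223) = P(T > 300) = e^(−0.005·300) ≈ 0.2231.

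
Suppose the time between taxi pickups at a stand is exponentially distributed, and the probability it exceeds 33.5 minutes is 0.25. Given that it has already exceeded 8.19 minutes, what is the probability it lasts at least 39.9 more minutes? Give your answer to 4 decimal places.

From e^(−λ·33.5) = 0.25, λ = −ln(0.25)/33.5 = 0.0413819.
Memoryless: P(X > 8.19+39.9 | X > 8.19) = P(X > 39.9) = e^(−0.0413819·39.9) ≈ 0.1918.

0.1918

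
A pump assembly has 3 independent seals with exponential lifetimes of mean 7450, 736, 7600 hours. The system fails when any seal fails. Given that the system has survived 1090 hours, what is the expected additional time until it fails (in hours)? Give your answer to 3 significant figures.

First-failure rate Σλ = 1/7450 + 1/736 + 1/7600 = 0.0016245.
By memorylessness the expected residual is 1/Σλ = 615.573 hours, regardless of the 1090 already elapsed.

616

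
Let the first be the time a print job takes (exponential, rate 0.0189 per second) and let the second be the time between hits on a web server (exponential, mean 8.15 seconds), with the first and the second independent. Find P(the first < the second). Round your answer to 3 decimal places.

λ_1 = 0.0189, λ_2 = 1/8.15 = 0.122699.
For independent exponentials, P(the first < the second) = λ_1/(λ_1+λ_2) = 0.0189/0.141599 ≈ 0.133.

0.133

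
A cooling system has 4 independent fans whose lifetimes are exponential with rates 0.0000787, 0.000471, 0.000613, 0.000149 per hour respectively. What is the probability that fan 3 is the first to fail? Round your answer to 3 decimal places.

0.467

The time to first failure is exponential with rate Σλ = 0.0000787 + 0.000471 + 0.000613 + 0.000149 = 0.0013117.
P(fan 3 first) = λ_3/Σλ = 0.000613/0.0013117 ≈ 0.467.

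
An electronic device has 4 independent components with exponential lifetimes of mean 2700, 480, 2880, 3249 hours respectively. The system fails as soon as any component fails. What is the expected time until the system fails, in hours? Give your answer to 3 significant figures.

322

The first failure time is exponential with rate Σλ_i = 1/2700 + 1/480 + 1/2880 + 1/3249 = 0.00310871 per hour.
E[min] = 1/Σλ = 1/0.00310871 = 321.677 hours.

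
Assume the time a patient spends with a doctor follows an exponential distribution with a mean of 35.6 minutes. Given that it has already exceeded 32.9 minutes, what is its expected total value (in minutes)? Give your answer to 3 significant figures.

The rate is λ = 1/35.6 = 0.0280899 per minute.
By memorylessness, E[X | X > 32.9] = 32.9 + 1/λ = 32.9 + 35.6 = 68.5 minutes.

68.5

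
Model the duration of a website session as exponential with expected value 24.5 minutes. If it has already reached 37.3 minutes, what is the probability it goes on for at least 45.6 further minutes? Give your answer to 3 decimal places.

0.155

The rate is λ = 1/24.5 = 0.0408163 per minute.
P(X > s+t | X > s) = e^(−λ(s+t))/e^(−λs) = e^(−λt), independent of s = 37.3.
P(X > 45.6) = e^(−1.8612) ≈ 0.155.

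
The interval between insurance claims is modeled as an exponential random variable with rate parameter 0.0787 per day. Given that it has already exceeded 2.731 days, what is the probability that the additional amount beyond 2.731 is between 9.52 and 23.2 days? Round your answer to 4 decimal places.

0.3117

Memoryless: the residual past 2.731 is again Exp(λ).
P(9.52 < residual < 23.2) = e^(−λ·9.52) − e^(−λ·23.2) = 0.47273 − 0.16108 ≈ 0.3117.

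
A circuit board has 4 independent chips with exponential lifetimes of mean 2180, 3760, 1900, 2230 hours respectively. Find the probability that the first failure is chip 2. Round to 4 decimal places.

Rates: λ_i = 1/mean_i → 0.000458716, 0.000265957, 0.000526316, 0.00044843; Σλ = 0.00169942.
P(chip 2 first) = λ_2/Σλ = 0.000265957/0.00169942 ≈ 0.1565.

0.1565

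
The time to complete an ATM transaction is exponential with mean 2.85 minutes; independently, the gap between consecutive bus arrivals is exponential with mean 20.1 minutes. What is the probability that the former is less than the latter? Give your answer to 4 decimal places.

0.8758

λ_1 = 1/2.85 = 0.350877, λ_2 = 1/20.1 = 0.0497512.
For independent exponentials, P(the former < the latter) = λ_1/(λ_1+λ_2) = 0.350877/0.400628 ≈ 0.8758.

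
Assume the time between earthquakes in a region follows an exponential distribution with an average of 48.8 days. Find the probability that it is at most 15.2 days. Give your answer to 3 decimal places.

The rate is λ = 1/48.8 = 0.0204918 per day.
P(X ≤ 15.2) = 1 − e^(−λ·15.2) = 1 − e^(−0.31148) ≈ 0.268.

0.268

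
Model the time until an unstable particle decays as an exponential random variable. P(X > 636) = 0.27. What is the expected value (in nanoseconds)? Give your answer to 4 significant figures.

485.7

e^(−λ·636) = 0.27 ⇒ λ = −ln(0.27)/636 = 0.0020587.
Mean = 1/λ = 485.743 nanoseconds.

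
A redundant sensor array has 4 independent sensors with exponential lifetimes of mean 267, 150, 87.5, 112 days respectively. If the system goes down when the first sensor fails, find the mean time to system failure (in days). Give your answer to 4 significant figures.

The first failure time is exponential with rate Σλ_i = 1/267 + 1/150 + 1/87.5 + 1/112 = 0.0307691 per day.
E[min] = 1/Σλ = 1/0.0307691 = 32.5001 days.

32.50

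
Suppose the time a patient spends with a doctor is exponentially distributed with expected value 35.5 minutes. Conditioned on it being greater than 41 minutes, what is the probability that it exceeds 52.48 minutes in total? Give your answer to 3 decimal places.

The rate is λ = 1/35.5 = 0.028169 per minute.
The exponential is memoryless, so the remaining time is again Exp(λ): the condition X > 41 is irrelevant.
P(X > 11.48) = e^(−0.32338) ≈ 0.724.

0.724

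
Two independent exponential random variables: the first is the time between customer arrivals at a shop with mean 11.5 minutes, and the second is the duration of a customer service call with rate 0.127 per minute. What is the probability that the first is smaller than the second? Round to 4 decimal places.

0.4064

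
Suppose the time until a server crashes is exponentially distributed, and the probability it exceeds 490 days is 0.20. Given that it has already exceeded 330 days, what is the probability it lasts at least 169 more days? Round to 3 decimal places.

0.574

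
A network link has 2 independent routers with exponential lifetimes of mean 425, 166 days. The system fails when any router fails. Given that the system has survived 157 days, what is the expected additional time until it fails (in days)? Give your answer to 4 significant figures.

First-failure rate Σλ = 1/425 + 1/166 = 0.00837704.
By memorylessness the expected residual is 1/Σλ = 119.374 days, regardless of the 157 already elapsed.

119.4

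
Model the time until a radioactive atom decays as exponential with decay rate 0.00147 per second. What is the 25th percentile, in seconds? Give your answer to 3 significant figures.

196

Set 1 − e^(−λt) = 0.25, so t = −ln(0.75)/λ = 0.28768/0.00147 ≈ 195.702 seconds.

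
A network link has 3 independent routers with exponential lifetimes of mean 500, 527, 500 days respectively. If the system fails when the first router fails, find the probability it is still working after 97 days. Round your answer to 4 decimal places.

The first failure time is exponential with rate Σλ_i = 1/500 + 1/527 + 1/500 = 0.00589753 per day.
P(min > 97) = e^(−0.00589753·97) = e^(−0.57206) ≈ 0.5644.

0.5644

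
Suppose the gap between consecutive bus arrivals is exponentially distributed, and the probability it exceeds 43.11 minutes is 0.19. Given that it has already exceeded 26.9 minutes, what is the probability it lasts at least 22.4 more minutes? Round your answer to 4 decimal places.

0.4219

From e^(−λ·43.11) = 0.19, λ = −ln(0.19)/43.11 = 0.0385231.
Memoryless: P(X > 26.9+22.4 | X > 26.9) = P(X > 22.4) = e^(−0.0385231·22.4) ≈ 0.4219.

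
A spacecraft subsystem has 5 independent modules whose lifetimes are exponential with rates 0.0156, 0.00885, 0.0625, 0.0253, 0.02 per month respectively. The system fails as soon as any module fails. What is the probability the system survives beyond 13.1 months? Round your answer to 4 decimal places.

0.1768

The time to first failure is exponential with rate Σλ = 0.0156 + 0.00885 + 0.0625 + 0.0253 + 0.02 = 0.13225.
P(min > 13.1) = e^(−0.13225·13.1) = e^(−1.7325) ≈ 0.1768.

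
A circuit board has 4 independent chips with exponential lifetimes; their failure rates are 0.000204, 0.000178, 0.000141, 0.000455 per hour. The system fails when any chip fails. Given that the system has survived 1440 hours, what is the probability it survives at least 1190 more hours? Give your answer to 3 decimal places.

Time to first failure ~ Exp(Σλ) with Σλ = 0.000978.
By memorylessness, P(T > 1440+1190 | T > 1440) = P(T > 1190) = e^(−0.000978·1190) ≈ 0.312.

0.312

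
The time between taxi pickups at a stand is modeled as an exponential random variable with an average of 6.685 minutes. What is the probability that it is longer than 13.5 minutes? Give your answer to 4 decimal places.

The rate is λ = 1/6.685 = 0.149589 per minute.
P(X > 13.5) = e^(−λ·13.5) = e^(−2.0194) ≈ 0.1327.

0.1327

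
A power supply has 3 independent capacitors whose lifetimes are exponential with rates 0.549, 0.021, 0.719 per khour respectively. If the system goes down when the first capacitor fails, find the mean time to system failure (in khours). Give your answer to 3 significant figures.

0.776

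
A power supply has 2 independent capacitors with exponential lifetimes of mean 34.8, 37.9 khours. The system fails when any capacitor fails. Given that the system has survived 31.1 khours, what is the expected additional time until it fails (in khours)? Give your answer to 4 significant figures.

18.14

First-failure rate Σλ = 1/34.8 + 1/37.9 = 0.0551209.
By memorylessness the expected residual is 1/Σλ = 18.142 khours, regardless of the 31.1 already elapsed.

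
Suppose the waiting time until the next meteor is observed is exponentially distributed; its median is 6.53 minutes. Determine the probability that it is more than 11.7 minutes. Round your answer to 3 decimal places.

For an exponential, median = ln(2)/λ, so λ = ln 2 / 6.53 = 0.106148 per minute.
P(X > 11.7) = e^(−λ·11.7) = e^(−1.2419) ≈ 0.289.

0.289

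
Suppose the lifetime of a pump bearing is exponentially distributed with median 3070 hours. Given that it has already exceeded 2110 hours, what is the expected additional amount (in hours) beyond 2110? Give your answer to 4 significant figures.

4429

For an exponential, median = ln(2)/λ, so λ = ln 2 / 3070 = 0.000225781 per hour.
By memorylessness, the remaining amount past any threshold is again Exp(λ) with mean 1/λ = 4429.07 hours.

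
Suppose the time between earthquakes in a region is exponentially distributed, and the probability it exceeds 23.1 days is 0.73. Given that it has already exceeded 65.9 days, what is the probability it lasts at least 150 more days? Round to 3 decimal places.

0.130

From e^(−λ·23.1) = 0.73, λ = −ln(0.73)/23.1 = 0.0136238.
Memoryless: P(X > 65.9+150 | X > 65.9) = P(X > 150) = e^(−0.0136238·150) ≈ 0.130.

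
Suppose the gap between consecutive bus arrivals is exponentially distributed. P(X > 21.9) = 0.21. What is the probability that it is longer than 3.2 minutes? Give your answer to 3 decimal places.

e^(−λ·21.9) = 0.21 ⇒ λ = −ln(0.21)/21.9 = 0.0712625.
P(X > 3.2) = e^(−0.0712625·3.2) = e^(−0.22804) ≈ 0.796.

0.796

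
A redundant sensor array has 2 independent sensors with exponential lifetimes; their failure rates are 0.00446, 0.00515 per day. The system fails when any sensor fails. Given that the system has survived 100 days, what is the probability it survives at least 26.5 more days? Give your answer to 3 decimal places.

Time to first failure ~ Exp(Σλ) with Σλ = 0.00961.
By memorylessness, P(T > 100+26.5 | T > 100) = P(T > 26.5) = e^(−0.00961·26.5) ≈ 0.775.

0.775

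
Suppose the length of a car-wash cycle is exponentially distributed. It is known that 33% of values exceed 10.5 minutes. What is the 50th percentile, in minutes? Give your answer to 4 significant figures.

e^(−λ·10.5) = 0.33 ⇒ λ = −ln(0.33)/10.5 = 0.105587.
50th percentile: 1 − e^(−λt) = 0.5, t = −ln(0.5)/λ = 6.56471 minutes.

6.565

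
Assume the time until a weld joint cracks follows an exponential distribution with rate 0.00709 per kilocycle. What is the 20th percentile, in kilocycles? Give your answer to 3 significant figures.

Set 1 − e^(−λt) = 0.2, so t = −ln(0.8)/λ = 0.22314/0.00709 ≈ 31.473 kilocycles.

31.5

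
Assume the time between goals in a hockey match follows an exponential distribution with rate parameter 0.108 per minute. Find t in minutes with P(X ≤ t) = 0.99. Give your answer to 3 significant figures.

Set 1 − e^(−λt) = 0.99, so t = −ln(0.01)/λ = 4.6052/0.108 ≈ 42.6405 minutes.

42.6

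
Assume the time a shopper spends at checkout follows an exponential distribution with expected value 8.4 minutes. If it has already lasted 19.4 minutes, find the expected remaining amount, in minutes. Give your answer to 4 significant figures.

8.400

The rate is λ = 1/8.4 = 0.119048 per minute.
By memorylessness, the remaining amount past any threshold is again Exp(λ) with mean 1/λ = 8.4 minutes.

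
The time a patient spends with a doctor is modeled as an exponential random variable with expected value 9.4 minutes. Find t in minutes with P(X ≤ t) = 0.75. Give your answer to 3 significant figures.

13.0

The rate is λ = 1/9.4 = 0.106383 per minute.
Set 1 − e^(−λt) = 0.75, so t = −ln(0.25)/λ = 1.3863/0.106383 ≈ 13.0312 minutes.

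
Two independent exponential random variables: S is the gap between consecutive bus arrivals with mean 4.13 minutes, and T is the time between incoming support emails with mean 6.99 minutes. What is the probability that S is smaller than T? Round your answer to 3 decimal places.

λ_1 = 1/4.13 = 0.242131, λ_2 = 1/6.99 = 0.143062.
For independent exponentials, P(S < T) = λ_1/(λ_1+λ_2) = 0.242131/0.385192 ≈ 0.629.

0.629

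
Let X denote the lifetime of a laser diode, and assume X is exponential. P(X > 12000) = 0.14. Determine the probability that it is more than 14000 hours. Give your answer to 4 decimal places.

0.1009

e^(−λ·12000) = 0.14 ⇒ λ = −ln(0.14)/12000 = 0.000163843.
P(X > 14000) = e^(−0.000163843·14000) = e^(−2.2938) ≈ 0.1009.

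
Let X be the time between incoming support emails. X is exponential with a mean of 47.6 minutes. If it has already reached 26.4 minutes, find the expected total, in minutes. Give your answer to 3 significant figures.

74.0

The rate is λ = 1/47.6 = 0.0210084 per minute.
By memorylessness, E[X | X > 26.4] = 26.4 + 1/λ = 26.4 + 47.6 = 74 minutes.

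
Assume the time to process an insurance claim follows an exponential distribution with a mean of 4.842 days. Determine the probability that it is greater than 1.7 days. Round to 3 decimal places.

0.704

The rate is λ = 1/4.842 = 0.206526 per day.
P(X > 1.7) = e^(−λ·1.7) = e^(−0.35109) ≈ 0.704.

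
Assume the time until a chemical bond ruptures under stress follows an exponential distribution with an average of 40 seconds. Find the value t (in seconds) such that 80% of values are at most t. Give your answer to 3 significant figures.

64.4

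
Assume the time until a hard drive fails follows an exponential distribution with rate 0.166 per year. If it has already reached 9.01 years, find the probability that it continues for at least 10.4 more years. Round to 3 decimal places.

0.178

By the memoryless property, P(X > 9.01+10.4 | X > 9.01) = P(X > 10.4).
P(X > 10.4) = e^(−1.7264) ≈ 0.178.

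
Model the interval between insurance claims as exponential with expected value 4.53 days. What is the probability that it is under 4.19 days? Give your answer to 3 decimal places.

0.603

The rate is λ = 1/4.53 = 0.220751 per day.
P(X ≤ 4.19) = 1 − e^(−λ·4.19) = 1 − e^(−0.92494) ≈ 0.603.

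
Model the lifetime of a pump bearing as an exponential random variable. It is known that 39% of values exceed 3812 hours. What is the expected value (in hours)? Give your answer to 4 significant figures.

4048

e^(−λ·3812) = 0.39 ⇒ λ = −ln(0.39)/3812 = 0.000247012.
Mean = 1/λ = 4048.39 hours.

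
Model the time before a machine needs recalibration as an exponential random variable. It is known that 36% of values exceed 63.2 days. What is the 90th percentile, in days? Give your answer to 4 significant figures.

e^(−λ·63.2) = 0.36 ⇒ λ = −ln(0.36)/63.2 = 0.0161654.
90th percentile: 1 − e^(−λt) = 0.9, t = −ln(0.1)/λ = 142.439 days.

142.4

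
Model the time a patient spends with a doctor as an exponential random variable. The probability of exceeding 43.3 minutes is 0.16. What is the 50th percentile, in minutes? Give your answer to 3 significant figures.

16.4

e^(−λ·43.3) = 0.16 ⇒ λ = −ln(0.16)/43.3 = 0.0423229.
50th percentile: 1 − e^(−λt) = 0.5, t = −ln(0.5)/λ = 16.3776 minutes.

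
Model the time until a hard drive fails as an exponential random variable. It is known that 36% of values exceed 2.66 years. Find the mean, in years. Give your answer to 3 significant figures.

e^(−λ·2.66) = 0.36 ⇒ λ = −ln(0.36)/2.66 = 0.384079.
Mean = 1/λ = 2.60363 years.

2.60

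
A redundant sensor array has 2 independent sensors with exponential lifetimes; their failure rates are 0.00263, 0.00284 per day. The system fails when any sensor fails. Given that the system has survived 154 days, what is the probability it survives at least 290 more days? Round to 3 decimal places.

0.205

Time to first failure ~ Exp(Σλ) with Σλ = 0.00547.
By memorylessness, P(T > 154+290 | T > 154) = P(T > 290) = e^(−0.00547·290) ≈ 0.205.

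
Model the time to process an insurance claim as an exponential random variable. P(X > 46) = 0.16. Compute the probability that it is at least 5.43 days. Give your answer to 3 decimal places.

e^(−λ·46) = 0.16 ⇒ λ = −ln(0.16)/46 = 0.0398387.
P(X > 5.43) = e^(−0.0398387·5.43) = e^(−0.21632) ≈ 0.805.

0.805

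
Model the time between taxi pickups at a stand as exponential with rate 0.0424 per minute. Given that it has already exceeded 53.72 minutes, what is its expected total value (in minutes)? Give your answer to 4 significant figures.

By memorylessness, E[X | X > 53.72] = 53.72 + 1/λ = 53.72 + 23.5849 = 77.3049 minutes.

77.30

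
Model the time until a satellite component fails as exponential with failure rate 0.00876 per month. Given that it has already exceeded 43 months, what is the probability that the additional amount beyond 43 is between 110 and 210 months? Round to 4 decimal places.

Memoryless: the residual past 43 is again Exp(λ).
P(110 < residual < 210) = e^(−λ·110) − e^(−λ·210) = 0.38152 − 0.15888 ≈ 0.2226.

0.2226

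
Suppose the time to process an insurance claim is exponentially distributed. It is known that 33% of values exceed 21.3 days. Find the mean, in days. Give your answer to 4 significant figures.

19.21

e^(−λ·21.3) = 0.33 ⇒ λ = −ln(0.33)/21.3 = 0.0520499.
Mean = 1/λ = 19.2123 days.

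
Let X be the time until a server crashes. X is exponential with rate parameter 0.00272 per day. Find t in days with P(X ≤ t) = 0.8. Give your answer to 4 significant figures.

Set 1 − e^(−λt) = 0.8, so t = −ln(0.2)/λ = 1.6094/0.00272 ≈ 591.705 days.

591.7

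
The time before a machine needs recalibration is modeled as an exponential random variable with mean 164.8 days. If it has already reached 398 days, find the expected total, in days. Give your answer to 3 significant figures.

563

The rate is λ = 1/164.8 = 0.00606796 per day.
By memorylessness, E[X | X > 398] = 398 + 1/λ = 398 + 164.8 = 562.8 days.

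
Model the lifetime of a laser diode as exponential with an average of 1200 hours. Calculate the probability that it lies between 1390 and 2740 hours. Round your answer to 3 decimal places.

The rate is λ = 1/1200 = 0.000833333 per hour.
P(1390 < X < 2740) = e^(−λ·1390) − e^(−λ·2740) = 0.31401 − 0.10194 ≈ 0.212.

0.212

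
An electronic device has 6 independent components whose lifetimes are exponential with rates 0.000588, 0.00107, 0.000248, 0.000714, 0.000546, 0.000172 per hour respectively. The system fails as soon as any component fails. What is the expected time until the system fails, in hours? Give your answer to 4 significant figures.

The time to first failure is exponential with rate Σλ = 0.000588 + 0.00107 + 0.000248 + 0.000714 + 0.000546 + 0.000172 = 0.003338.
E[min] = 1/Σλ = 1/0.003338 = 299.581 hours.

299.6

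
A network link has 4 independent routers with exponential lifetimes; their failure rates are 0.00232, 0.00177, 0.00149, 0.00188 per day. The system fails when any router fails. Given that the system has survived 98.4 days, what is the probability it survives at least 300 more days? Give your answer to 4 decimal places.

Time to first failure ~ Exp(Σλ) with Σλ = 0.00746.
By memorylessness, P(T > 98.4+300 | T > 98.4) = P(T > 300) = e^(−0.00746·300) ≈ 0.1067.

0.1067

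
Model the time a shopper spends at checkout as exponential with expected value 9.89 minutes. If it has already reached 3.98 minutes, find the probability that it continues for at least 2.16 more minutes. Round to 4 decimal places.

0.8038

The rate is λ = 1/9.89 = 0.101112 per minute.
By the memoryless property, P(X > 3.98+2.16 | X > 3.98) = P(X > 2.16).
P(X > 2.16) = e^(−0.2184) ≈ 0.8038.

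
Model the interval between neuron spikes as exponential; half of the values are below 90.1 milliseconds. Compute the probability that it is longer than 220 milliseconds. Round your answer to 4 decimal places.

0.1841

For an exponential, median = ln(2)/λ, so λ = ln 2 / 90.1 = 0.00769309 per millisecond.
P(X > 220) = e^(−λ·220) = e^(−1.6925) ≈ 0.1841.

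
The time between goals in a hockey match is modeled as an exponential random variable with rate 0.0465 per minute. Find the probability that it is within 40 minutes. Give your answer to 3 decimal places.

0.844

P(X ≤ 40) = 1 − e^(−λ·40) = 1 − e^(−1.86) ≈ 0.844.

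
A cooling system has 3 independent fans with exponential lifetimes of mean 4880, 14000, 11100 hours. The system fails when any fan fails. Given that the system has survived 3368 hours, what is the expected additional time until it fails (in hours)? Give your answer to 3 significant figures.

2730

First-failure rate Σλ = 1/4880 + 1/14000 + 1/11100 = 0.000366437.
By memorylessness the expected residual is 1/Σλ = 2728.98 hours, regardless of the 3368 already elapsed.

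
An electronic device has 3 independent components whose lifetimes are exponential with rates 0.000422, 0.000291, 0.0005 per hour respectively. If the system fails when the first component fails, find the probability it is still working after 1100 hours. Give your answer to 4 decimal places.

0.2633

The time to first failure is exponential with rate Σλ = 0.000422 + 0.000291 + 0.0005 = 0.001213.
P(min > 1100) = e^(−0.001213·1100) = e^(−1.3343) ≈ 0.2633.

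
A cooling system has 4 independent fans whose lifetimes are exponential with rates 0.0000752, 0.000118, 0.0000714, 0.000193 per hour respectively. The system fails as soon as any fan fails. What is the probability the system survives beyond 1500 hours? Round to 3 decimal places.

The time to first failure is exponential with rate Σλ = 0.0000752 + 0.000118 + 0.0000714 + 0.000193 = 0.0004576.
P(min > 1500) = e^(−0.0004576·1500) = e^(−0.6864) ≈ 0.503.

0.503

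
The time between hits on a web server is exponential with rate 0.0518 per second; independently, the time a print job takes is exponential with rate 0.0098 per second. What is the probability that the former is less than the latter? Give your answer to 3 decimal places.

0.841

λ_1 = 0.0518, λ_2 = 0.0098.
For independent exponentials, P(the former < the latter) = λ_1/(λ_1+λ_2) = 0.0518/0.0616 ≈ 0.841.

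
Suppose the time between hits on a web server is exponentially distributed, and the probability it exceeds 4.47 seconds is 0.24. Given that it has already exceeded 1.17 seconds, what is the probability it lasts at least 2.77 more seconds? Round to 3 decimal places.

From e^(−λ·4.47) = 0.24, λ = −ln(0.24)/4.47 = 0.319265.
Memoryless: P(X > 1.17+2.77 | X > 1.17) = P(X > 2.77) = e^(−0.319265·2.77) ≈ 0.413.

0.413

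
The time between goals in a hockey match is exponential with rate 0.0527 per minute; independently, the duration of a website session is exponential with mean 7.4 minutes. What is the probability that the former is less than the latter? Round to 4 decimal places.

0.2806

λ_1 = 0.0527, λ_2 = 1/7.4 = 0.135135.
For independent exponentials, P(the former < the latter) = λ_1/(λ_1+λ_2) = 0.0527/0.187835 ≈ 0.2806.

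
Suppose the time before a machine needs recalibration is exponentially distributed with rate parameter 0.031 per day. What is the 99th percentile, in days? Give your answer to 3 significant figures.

149

Set 1 − e^(−λt) = 0.99, so t = −ln(0.01)/λ = 4.6052/0.031 ≈ 148.554 days.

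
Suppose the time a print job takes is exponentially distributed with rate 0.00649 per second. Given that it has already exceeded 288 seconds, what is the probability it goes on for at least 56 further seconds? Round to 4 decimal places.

By the memoryless property, P(X > 288+56 | X > 288) = P(X > 56).
P(X > 56) = e^(−0.36344) ≈ 0.6953.

0.6953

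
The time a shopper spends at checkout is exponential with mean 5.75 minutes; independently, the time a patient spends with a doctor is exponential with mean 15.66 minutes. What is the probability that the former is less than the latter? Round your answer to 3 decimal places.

λ_1 = 1/5.75 = 0.173913, λ_2 = 1/15.66 = 0.063857.
For independent exponentials, P(the former < the latter) = λ_1/(λ_1+λ_2) = 0.173913/0.23777 ≈ 0.731.

0.731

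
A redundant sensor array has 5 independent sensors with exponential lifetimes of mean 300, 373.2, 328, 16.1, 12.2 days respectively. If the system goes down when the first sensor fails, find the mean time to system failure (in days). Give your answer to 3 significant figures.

6.53

The first failure time is exponential with rate Σλ_i = 1/300 + 1/373.2 + 1/328 + 1/16.1 + 1/12.2 = 0.153141 per day.
E[min] = 1/Σλ = 1/0.153141 = 6.52994 days.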